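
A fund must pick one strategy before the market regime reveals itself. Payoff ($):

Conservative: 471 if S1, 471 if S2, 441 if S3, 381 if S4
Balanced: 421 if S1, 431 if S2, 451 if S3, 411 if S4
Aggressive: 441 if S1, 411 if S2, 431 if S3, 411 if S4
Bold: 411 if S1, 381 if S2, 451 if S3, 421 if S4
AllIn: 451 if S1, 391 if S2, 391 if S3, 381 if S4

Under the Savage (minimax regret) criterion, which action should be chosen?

Column bests: S1=471, S2=471, S3=451, S4=421.
Conservative regrets: 0, 0, 10, 40 → max 40
Balanced regrets: 50, 40, 0, 10 → max 50
Aggressive regrets: 30, 60, 20, 10 → max 60
Bold regrets: 60, 90, 0, 0 → max 90
AllIn regrets: 20, 80, 60, 40 → max 80
Smallest max regret = 40 → Conservative.

Conservative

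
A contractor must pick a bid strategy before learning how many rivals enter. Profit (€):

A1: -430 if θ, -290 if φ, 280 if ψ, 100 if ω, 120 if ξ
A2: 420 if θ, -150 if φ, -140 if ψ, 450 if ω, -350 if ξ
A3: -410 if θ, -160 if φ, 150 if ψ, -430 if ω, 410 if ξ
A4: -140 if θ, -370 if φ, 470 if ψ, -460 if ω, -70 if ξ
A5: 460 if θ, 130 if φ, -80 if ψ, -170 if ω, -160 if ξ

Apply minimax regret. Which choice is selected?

Column bests: θ=460, φ=130, ψ=470, ω=450, ξ=410.
A1 regrets: 890, 420, 190, 350, 290 → max 890
A2 regrets: 40, 280, 610, 0, 760 → max 760
A3 regrets: 870, 290, 320, 880, 0 → max 880
A4 regrets: 600, 500, 0, 910, 480 → max 910
A5 regrets: 0, 0, 550, 620, 570 → max 620
Smallest max regret = 620 → A5.

A5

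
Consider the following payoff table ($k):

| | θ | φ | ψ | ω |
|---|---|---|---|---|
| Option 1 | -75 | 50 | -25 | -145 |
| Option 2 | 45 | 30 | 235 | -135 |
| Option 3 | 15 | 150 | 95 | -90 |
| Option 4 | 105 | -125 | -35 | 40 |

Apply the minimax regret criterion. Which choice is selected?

Option 3

Column bests: θ=105, φ=150, ψ=235, ω=40.
Option 1 regrets: 180, 100, 260, 185 → max 260
Option 2 regrets: 60, 120, 0, 175 → max 175
Option 3 regrets: 90, 0, 140, 130 → max 140
Option 4 regrets: 0, 275, 270, 0 → max 275
Smallest max regret = 140 → Option 3.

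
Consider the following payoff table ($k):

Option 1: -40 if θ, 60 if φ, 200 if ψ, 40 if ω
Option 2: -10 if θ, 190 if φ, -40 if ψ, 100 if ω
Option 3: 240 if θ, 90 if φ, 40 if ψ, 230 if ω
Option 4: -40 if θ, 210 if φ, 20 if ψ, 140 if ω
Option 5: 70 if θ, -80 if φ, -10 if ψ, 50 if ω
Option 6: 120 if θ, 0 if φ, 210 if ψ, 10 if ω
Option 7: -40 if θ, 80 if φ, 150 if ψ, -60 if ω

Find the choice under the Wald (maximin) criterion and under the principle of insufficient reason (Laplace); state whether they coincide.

Row minima: Option 1=-40, Option 2=-40, Option 3=40, Option 4=-40, Option 5=-80, Option 6=0, Option 7=-60
Best worst-case = 40 → Option 3.
Row averages: Option 1=65, Option 2=60, Option 3=150, Option 4=82.5, Option 5=7.5, Option 6=85, Option 7=32.5
Highest average = 150 → Option 3.

maximin → Option 3; laplace → Option 3 (agree)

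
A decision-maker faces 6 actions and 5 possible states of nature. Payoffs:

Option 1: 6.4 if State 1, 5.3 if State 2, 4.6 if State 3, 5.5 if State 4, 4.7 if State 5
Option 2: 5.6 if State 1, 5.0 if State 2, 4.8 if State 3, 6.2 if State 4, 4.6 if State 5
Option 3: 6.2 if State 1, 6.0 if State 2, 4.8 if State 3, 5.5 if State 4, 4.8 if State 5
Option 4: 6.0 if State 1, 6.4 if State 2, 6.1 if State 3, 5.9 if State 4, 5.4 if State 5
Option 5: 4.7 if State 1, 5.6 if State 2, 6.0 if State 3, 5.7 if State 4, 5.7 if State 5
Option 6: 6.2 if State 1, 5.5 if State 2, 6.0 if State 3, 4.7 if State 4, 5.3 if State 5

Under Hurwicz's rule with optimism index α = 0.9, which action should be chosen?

Option 4

Option 1: 0.9·6.4 + 0.1·4.6 = 6.22
Option 2: 0.9·6.2 + 0.1·4.6 = 6.04
Option 3: 0.9·6.2 + 0.1·4.8 = 6.06
Option 4: 0.9·6.4 + 0.1·5.4 = 6.3
Option 5: 0.9·6.0 + 0.1·4.7 = 5.87
Option 6: 0.9·6.2 + 0.1·4.7 = 6.05
Highest Hurwicz score = 6.3 → Option 4.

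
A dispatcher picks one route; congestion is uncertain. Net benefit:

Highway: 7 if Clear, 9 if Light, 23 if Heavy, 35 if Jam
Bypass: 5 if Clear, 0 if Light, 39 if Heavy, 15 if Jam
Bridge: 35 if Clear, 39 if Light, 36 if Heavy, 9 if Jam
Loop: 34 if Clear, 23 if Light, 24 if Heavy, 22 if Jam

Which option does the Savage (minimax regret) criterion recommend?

Loop

Column bests: Clear=35, Light=39, Heavy=39, Jam=35.
Highway regrets: 28, 30, 16, 0 → max 30
Bypass regrets: 30, 39, 0, 20 → max 39
Bridge regrets: 0, 0, 3, 26 → max 26
Loop regrets: 1, 16, 15, 13 → max 16
Smallest max regret = 16 → Loop.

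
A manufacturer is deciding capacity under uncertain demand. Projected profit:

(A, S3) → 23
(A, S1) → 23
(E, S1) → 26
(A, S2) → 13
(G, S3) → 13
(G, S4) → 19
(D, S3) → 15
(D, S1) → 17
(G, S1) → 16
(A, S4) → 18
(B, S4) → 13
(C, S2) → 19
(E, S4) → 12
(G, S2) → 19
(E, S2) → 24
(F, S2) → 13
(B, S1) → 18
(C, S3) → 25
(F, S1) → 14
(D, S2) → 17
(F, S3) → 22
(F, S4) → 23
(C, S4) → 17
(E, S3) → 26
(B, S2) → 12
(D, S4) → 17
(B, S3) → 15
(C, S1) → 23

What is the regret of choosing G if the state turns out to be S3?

13

Best payoff under S3 is 26.
Regret = 26 − 13 = 13.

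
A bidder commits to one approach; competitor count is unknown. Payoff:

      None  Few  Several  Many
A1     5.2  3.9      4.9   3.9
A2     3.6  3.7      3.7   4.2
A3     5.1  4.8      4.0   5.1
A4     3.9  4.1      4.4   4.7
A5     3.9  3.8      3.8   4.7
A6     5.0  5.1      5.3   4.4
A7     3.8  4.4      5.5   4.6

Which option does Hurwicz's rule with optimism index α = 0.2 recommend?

A6

A1: 0.2·5.2 + 0.8·3.9 = 4.16
A2: 0.2·4.2 + 0.8·3.6 = 3.72
A3: 0.2·5.1 + 0.8·4.0 = 4.22
A4: 0.2·4.7 + 0.8·3.9 = 4.06
A5: 0.2·4.7 + 0.8·3.8 = 3.98
A6: 0.2·5.3 + 0.8·4.4 = 4.58
A7: 0.2·5.5 + 0.8·3.8 = 4.14
Highest Hurwicz score = 4.58 → A6.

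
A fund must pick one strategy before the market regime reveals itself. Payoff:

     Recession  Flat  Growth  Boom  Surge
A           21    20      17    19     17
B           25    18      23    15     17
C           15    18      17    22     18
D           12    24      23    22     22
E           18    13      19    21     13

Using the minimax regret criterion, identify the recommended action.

A

Column bests: Recession=25, Flat=24, Growth=23, Boom=22, Surge=22.
A regrets: 4, 4, 6, 3, 5 → max 6
B regrets: 0, 6, 0, 7, 5 → max 7
C regrets: 10, 6, 6, 0, 4 → max 10
D regrets: 13, 0, 0, 0, 0 → max 13
E regrets: 7, 11, 4, 1, 9 → max 11
Smallest max regret = 6 → A.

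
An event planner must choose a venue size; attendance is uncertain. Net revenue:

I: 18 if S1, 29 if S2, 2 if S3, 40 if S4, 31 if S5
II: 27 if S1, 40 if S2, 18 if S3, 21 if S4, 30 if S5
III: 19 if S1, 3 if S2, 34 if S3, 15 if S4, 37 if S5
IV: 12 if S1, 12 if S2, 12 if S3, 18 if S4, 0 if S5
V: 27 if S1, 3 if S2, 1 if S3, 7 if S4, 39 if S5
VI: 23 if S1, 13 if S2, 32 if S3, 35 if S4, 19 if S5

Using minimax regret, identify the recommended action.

II

Column bests: S1=27, S2=40, S3=34, S4=40, S5=39.
I regrets: 9, 11, 32, 0, 8 → max 32
II regrets: 0, 0, 16, 19, 9 → max 19
III regrets: 8, 37, 0, 25, 2 → max 37
IV regrets: 15, 28, 22, 22, 39 → max 39
V regrets: 0, 37, 33, 33, 0 → max 37
VI regrets: 4, 27, 2, 5, 20 → max 27
Smallest max regret = 19 → II.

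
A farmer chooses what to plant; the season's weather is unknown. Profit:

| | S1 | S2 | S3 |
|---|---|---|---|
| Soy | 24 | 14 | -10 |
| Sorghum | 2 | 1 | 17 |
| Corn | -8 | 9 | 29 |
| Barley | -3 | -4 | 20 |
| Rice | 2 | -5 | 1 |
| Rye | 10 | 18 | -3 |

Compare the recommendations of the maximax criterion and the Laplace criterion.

maximax → Corn; laplace → Corn (agree)

Row maxima: Soy=24, Sorghum=17, Corn=29, Barley=20, Rice=2, Rye=18
Best best-case = 29 → Corn.
Row averages: Soy=28/3, Sorghum=20/3, Corn=10, Barley=13/3, Rice=-2/3, Rye=25/3
Highest average = 10 → Corn.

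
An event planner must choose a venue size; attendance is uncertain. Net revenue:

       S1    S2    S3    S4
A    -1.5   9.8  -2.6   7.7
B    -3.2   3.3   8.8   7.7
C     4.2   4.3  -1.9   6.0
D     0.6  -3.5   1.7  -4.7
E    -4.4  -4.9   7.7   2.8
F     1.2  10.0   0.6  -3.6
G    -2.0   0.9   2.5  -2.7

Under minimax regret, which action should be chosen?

B

Column bests: S1=4.2, S2=10.0, S3=8.8, S4=7.7.
A regrets: 5.7, 0.2, 11.4, 0.0 → max 11.4
B regrets: 7.4, 6.7, 0.0, 0.0 → max 7.4
C regrets: 0.0, 5.7, 10.7, 1.7 → max 10.7
D regrets: 3.6, 13.5, 7.1, 12.4 → max 13.5
E regrets: 8.6, 14.9, 1.1, 4.9 → max 14.9
F regrets: 3.0, 0.0, 8.2, 11.3 → max 11.3
G regrets: 6.2, 9.1, 6.3, 10.4 → max 10.4
Smallest max regret = 7.4 → B.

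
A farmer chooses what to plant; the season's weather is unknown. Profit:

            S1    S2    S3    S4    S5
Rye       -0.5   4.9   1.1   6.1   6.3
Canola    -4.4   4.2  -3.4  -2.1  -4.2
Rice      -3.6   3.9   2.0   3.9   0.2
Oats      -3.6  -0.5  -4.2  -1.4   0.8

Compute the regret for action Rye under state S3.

Best payoff under S3 is 2.0.
Regret = 2.0 − 1.1 = 0.9.

0.9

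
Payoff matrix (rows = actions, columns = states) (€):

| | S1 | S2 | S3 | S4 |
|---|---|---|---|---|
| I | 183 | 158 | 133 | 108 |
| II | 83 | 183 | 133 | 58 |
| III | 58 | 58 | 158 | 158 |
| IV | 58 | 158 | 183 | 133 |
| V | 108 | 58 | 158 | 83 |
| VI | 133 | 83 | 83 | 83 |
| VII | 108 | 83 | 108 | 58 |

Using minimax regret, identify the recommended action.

I

Column bests: S1=183, S2=183, S3=183, S4=158.
I regrets: 0, 25, 50, 50 → max 50
II regrets: 100, 0, 50, 100 → max 100
III regrets: 125, 125, 25, 0 → max 125
IV regrets: 125, 25, 0, 25 → max 125
V regrets: 75, 125, 25, 75 → max 125
VI regrets: 50, 100, 100, 75 → max 100
VII regrets: 75, 100, 75, 100 → max 100
Smallest max regret = 50 → I.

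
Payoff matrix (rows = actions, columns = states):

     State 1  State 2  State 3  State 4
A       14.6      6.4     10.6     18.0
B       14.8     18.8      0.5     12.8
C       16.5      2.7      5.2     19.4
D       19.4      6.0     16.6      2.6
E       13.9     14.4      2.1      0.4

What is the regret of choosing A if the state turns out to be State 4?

1.4

Best payoff under State 4 is 19.4.
Regret = 19.4 − 18.0 = 1.4.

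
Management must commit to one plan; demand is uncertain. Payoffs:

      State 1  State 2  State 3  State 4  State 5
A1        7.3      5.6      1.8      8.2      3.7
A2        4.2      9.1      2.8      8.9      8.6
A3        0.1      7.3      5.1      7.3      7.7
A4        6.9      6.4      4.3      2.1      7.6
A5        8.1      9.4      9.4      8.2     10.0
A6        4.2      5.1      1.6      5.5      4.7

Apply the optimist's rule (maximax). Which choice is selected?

Row maxima: A1=8.2, A2=9.1, A3=7.7, A4=7.6, A5=10.0, A6=5.5
Best best-case = 10.0 → A5.

A5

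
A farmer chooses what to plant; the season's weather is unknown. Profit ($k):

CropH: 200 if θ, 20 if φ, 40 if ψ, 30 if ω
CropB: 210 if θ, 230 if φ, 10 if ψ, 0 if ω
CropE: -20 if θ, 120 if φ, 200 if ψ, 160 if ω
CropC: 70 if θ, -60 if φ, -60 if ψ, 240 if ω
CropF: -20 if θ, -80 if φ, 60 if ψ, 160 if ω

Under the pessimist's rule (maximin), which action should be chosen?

CropH

Row minima: CropH=20, CropB=0, CropE=-20, CropC=-60, CropF=-80
Best worst-case = 20 → CropH.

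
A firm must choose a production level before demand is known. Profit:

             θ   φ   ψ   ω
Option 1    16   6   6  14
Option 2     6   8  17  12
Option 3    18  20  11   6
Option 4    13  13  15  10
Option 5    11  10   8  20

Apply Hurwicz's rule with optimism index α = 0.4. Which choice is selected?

Option 5

Option 1: 0.4·16 + 0.6·6 = 10
Option 2: 0.4·17 + 0.6·6 = 10.4
Option 3: 0.4·20 + 0.6·6 = 11.6
Option 4: 0.4·15 + 0.6·10 = 12
Option 5: 0.4·20 + 0.6·8 = 12.8
Highest Hurwicz score = 12.8 → Option 5.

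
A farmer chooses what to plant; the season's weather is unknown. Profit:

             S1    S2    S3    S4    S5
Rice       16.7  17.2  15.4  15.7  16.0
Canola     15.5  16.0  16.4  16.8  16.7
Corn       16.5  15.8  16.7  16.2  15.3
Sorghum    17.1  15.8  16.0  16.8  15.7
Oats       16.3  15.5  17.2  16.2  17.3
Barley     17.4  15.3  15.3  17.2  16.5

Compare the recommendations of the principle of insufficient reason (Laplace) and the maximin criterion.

laplace → Oats; maximin → Sorghum (disagree)

Row averages: Rice=16.2, Canola=16.28, Corn=16.1, Sorghum=16.28, Oats=16.5, Barley=16.34
Highest average = 16.5 → Oats.
Row minima: Rice=15.4, Canola=15.5, Corn=15.3, Sorghum=15.7, Oats=15.5, Barley=15.3
Best worst-case = 15.7 → Sorghum.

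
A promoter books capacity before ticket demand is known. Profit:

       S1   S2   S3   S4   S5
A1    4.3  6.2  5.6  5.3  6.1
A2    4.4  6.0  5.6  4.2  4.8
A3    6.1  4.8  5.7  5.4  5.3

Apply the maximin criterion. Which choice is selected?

A3

Row minima: A1=4.3, A2=4.2, A3=4.8
Best worst-case = 4.8 → A3.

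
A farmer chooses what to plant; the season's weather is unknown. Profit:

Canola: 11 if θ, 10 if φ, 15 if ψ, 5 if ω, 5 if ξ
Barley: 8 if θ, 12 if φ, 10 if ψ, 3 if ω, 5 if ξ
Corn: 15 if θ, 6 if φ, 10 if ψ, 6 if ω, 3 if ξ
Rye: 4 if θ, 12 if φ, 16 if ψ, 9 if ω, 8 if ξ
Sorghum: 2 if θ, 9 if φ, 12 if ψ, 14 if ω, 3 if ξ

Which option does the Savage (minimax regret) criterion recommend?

Corn

Column bests: θ=15, φ=12, ψ=16, ω=14, ξ=8.
Canola regrets: 4, 2, 1, 9, 3 → max 9
Barley regrets: 7, 0, 6, 11, 3 → max 11
Corn regrets: 0, 6, 6, 8, 5 → max 8
Rye regrets: 11, 0, 0, 5, 0 → max 11
Sorghum regrets: 13, 3, 4, 0, 5 → max 13
Smallest max regret = 8 → Corn.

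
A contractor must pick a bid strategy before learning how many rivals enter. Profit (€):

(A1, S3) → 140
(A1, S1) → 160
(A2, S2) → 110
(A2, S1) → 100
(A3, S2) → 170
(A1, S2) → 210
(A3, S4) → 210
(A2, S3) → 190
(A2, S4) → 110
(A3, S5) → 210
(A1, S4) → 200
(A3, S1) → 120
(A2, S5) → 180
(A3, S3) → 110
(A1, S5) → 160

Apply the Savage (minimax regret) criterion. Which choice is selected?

A1

Column bests: S1=160, S2=210, S3=190, S4=210, S5=210.
A1 regrets: 0, 0, 50, 10, 50 → max 50
A2 regrets: 60, 100, 0, 100, 30 → max 100
A3 regrets: 40, 40, 80, 0, 0 → max 80
Smallest max regret = 50 → A1.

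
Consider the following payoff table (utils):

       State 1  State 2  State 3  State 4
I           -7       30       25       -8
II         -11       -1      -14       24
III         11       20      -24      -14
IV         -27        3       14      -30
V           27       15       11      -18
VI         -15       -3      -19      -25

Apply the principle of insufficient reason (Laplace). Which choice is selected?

Row averages: I=10, II=-0.5, III=-1.75, IV=-10, V=8.75, VI=-15.5
Highest average = 10 → I.

I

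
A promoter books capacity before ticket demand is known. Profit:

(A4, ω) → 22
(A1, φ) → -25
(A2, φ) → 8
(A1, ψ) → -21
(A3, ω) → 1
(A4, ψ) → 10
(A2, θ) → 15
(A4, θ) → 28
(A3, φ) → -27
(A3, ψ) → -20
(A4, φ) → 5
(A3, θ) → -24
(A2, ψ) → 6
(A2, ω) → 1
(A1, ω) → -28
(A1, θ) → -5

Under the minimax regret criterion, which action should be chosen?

Column bests: θ=28, φ=8, ψ=10, ω=22.
A1 regrets: 33, 33, 31, 50 → max 50
A2 regrets: 13, 0, 4, 21 → max 21
A3 regrets: 52, 35, 30, 21 → max 52
A4 regrets: 0, 3, 0, 0 → max 3
Smallest max regret = 3 → A4.

A4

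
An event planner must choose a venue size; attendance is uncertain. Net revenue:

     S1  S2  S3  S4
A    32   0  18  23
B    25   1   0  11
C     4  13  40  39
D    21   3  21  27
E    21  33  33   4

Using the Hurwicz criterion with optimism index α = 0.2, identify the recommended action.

A: 0.2·32 + 0.8·0 = 6.4
B: 0.2·25 + 0.8·0 = 5
C: 0.2·40 + 0.8·4 = 11.2
D: 0.2·27 + 0.8·3 = 7.8
E: 0.2·33 + 0.8·4 = 9.8
Highest Hurwicz score = 11.2 → C.

C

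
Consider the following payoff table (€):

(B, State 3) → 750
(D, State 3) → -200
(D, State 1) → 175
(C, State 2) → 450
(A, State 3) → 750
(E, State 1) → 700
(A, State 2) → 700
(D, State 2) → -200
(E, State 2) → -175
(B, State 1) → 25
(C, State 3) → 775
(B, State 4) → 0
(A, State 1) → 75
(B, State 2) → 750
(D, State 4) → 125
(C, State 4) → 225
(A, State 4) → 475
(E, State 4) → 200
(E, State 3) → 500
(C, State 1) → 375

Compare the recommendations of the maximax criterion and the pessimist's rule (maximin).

Row maxima: A=750, B=750, C=775, D=175, E=700
Best best-case = 775 → C.
Row minima: A=75, B=0, C=225, D=-200, E=-175
Best worst-case = 225 → C.

maximax → C; maximin → C (agree)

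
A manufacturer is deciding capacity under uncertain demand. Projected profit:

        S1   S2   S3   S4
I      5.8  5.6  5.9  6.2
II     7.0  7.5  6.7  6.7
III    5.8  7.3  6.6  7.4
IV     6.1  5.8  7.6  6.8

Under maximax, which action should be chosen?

IV

Row maxima: I=6.2, II=7.5, III=7.4, IV=7.6
Best best-case = 7.6 → IV.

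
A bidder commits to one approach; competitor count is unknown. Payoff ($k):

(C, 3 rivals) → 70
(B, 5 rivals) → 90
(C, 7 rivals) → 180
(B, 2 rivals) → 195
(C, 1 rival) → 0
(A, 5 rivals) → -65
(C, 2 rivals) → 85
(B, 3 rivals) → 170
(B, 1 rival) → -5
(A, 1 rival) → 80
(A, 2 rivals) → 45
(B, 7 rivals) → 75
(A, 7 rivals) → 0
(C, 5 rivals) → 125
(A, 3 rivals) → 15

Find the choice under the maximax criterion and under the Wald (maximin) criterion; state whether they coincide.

maximax → B; maximin → C (disagree)

Row maxima: A=80, B=195, C=180
Best best-case = 195 → B.
Row minima: A=-65, B=-5, C=0
Best worst-case = 0 → C.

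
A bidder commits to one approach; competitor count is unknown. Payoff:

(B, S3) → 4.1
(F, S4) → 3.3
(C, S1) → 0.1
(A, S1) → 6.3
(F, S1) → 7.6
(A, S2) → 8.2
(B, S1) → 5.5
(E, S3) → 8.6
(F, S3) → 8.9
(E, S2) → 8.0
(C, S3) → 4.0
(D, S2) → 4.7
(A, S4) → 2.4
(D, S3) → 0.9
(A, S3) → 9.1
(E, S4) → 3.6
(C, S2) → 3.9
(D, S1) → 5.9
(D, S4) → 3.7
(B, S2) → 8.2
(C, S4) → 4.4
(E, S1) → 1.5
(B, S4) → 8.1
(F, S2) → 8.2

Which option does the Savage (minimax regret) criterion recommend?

F

Column bests: S1=7.6, S2=8.2, S3=9.1, S4=8.1.
A regrets: 1.3, 0.0, 0.0, 5.7 → max 5.7
B regrets: 2.1, 0.0, 5.0, 0.0 → max 5.0
C regrets: 7.5, 4.3, 5.1, 3.7 → max 7.5
D regrets: 1.7, 3.5, 8.2, 4.4 → max 8.2
E regrets: 6.1, 0.2, 0.5, 4.5 → max 6.1
F regrets: 0.0, 0.0, 0.2, 4.8 → max 4.8
Smallest max regret = 4.8 → F.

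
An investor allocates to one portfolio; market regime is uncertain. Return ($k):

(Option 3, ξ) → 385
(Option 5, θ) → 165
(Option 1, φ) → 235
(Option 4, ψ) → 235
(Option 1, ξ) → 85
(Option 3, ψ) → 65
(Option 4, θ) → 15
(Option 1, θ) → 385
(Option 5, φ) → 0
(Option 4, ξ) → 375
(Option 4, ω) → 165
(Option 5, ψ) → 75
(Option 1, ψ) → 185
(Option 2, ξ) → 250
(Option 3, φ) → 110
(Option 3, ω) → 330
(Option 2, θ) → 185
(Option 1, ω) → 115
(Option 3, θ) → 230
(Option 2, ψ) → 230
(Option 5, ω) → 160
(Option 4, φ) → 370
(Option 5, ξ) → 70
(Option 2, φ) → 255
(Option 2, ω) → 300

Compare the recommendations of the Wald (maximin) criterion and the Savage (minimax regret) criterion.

Row minima: Option 1=85, Option 2=185, Option 3=65, Option 4=15, Option 5=0
Best worst-case = 185 → Option 2.
Column bests: θ=385, φ=370, ψ=235, ω=330, ξ=385.
Option 1 regrets: 0, 135, 50, 215, 300 → max 300
Option 2 regrets: 200, 115, 5, 30, 135 → max 200
Option 3 regrets: 155, 260, 170, 0, 0 → max 260
Option 4 regrets: 370, 0, 0, 165, 10 → max 370
Option 5 regrets: 220, 370, 160, 170, 315 → max 370
Smallest max regret = 200 → Option 2.

maximin → Option 2; minimax regret → Option 2 (agree)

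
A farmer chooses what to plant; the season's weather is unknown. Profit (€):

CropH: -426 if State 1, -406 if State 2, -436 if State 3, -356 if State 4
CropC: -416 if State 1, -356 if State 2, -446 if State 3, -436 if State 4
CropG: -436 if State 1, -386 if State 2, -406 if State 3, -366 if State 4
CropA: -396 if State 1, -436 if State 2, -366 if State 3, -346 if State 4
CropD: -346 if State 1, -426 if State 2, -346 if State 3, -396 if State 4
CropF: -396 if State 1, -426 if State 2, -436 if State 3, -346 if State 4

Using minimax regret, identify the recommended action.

Column bests: State 1=-346, State 2=-356, State 3=-346, State 4=-346.
CropH regrets: 80, 50, 90, 10 → max 90
CropC regrets: 70, 0, 100, 90 → max 100
CropG regrets: 90, 30, 60, 20 → max 90
CropA regrets: 50, 80, 20, 0 → max 80
CropD regrets: 0, 70, 0, 50 → max 70
CropF regrets: 50, 70, 90, 0 → max 90
Smallest max regret = 70 → CropD.

CropD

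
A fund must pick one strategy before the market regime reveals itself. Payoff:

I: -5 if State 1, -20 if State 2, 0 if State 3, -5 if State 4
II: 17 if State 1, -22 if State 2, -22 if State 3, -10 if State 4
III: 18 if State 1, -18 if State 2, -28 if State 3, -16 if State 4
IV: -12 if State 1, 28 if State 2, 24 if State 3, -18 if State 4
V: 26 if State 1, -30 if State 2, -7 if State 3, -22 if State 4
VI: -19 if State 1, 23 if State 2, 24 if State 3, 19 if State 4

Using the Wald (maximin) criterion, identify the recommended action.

IV

Row minima: I=-20, II=-22, III=-28, IV=-18, V=-30, VI=-19
Best worst-case = -18 → IV.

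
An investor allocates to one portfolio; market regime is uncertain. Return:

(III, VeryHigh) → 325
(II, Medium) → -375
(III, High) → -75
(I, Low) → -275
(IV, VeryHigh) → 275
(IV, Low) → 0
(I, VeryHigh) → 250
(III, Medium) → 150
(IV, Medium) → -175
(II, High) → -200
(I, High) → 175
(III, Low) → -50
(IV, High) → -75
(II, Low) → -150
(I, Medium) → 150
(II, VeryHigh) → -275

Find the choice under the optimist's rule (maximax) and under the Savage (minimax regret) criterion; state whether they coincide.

maximax → III; minimax regret → III (agree)

Row maxima: I=250, II=-150, III=325, IV=275
Best best-case = 325 → III.
Column bests: Low=0, Medium=150, High=175, VeryHigh=325.
I regrets: 275, 0, 0, 75 → max 275
II regrets: 150, 525, 375, 600 → max 600
III regrets: 50, 0, 250, 0 → max 250
IV regrets: 0, 325, 250, 50 → max 325
Smallest max regret = 250 → III.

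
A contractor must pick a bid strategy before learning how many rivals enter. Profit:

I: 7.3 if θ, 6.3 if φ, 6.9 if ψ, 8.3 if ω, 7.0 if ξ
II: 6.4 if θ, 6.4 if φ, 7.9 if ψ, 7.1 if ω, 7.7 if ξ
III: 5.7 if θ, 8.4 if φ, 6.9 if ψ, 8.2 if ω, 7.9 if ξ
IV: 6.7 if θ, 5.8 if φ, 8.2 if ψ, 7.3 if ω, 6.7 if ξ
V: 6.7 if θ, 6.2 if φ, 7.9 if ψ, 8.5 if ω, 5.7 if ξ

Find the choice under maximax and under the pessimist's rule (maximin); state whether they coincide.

maximax → V; maximin → II (disagree)

Row maxima: I=8.3, II=7.9, III=8.4, IV=8.2, V=8.5
Best best-case = 8.5 → V.
Row minima: I=6.3, II=6.4, III=5.7, IV=5.8, V=5.7
Best worst-case = 6.4 → II.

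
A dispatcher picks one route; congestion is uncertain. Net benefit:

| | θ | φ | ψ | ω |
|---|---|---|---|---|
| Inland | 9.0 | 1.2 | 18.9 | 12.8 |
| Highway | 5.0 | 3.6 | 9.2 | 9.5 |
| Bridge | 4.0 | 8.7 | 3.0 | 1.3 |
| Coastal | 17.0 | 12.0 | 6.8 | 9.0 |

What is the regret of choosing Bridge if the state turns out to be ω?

11.5

Best payoff under ω is 12.8.
Regret = 12.8 − 1.3 = 11.5.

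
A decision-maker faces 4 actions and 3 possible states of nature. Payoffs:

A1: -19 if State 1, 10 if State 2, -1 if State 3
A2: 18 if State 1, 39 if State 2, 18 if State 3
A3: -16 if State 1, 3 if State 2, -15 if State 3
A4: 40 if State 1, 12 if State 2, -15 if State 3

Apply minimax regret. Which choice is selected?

Column bests: State 1=40, State 2=39, State 3=18.
A1 regrets: 59, 29, 19 → max 59
A2 regrets: 22, 0, 0 → max 22
A3 regrets: 56, 36, 33 → max 56
A4 regrets: 0, 27, 33 → max 33
Smallest max regret = 22 → A2.

A2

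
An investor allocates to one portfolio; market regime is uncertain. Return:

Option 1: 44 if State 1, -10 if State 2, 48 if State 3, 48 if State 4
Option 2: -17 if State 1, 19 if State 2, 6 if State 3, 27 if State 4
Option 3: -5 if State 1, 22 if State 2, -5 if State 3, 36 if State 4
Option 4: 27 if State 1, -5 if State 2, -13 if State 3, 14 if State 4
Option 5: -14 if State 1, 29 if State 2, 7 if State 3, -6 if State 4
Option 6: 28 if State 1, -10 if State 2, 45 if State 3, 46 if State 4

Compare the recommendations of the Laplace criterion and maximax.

laplace → Option 1; maximax → Option 1 (agree)

Row averages: Option 1=32.5, Option 2=8.75, Option 3=12, Option 4=5.75, Option 5=4, Option 6=27.25
Highest average = 32.5 → Option 1.
Row maxima: Option 1=48, Option 2=27, Option 3=36, Option 4=27, Option 5=29, Option 6=46
Best best-case = 48 → Option 1.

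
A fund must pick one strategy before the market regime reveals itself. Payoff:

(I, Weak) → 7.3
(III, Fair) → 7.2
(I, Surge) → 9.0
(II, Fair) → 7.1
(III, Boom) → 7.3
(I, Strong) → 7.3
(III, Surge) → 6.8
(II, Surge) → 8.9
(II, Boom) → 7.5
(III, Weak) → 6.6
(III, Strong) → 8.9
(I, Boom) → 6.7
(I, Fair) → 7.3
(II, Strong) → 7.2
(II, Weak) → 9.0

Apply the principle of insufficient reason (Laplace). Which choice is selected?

Row averages: I=7.52, II=7.94, III=7.36
Highest average = 7.94 → II.

II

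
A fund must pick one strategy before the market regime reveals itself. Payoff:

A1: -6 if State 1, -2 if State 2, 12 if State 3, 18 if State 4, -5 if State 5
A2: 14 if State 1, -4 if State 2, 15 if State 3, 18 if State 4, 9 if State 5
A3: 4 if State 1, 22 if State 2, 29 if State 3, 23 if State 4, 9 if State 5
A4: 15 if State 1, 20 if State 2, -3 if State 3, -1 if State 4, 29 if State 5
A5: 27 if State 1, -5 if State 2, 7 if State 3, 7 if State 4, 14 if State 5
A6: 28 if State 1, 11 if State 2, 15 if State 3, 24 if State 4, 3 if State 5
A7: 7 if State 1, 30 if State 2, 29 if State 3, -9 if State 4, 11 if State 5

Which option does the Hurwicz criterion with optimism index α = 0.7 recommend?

A1: 0.7·18 + 0.3·(-6) = 10.8
A2: 0.7·18 + 0.3·(-4) = 11.4
A3: 0.7·29 + 0.3·4 = 21.5
A4: 0.7·29 + 0.3·(-3) = 19.4
A5: 0.7·27 + 0.3·(-5) = 17.4
A6: 0.7·28 + 0.3·3 = 20.5
A7: 0.7·30 + 0.3·(-9) = 18.3
Highest Hurwicz score = 21.5 → A3.

A3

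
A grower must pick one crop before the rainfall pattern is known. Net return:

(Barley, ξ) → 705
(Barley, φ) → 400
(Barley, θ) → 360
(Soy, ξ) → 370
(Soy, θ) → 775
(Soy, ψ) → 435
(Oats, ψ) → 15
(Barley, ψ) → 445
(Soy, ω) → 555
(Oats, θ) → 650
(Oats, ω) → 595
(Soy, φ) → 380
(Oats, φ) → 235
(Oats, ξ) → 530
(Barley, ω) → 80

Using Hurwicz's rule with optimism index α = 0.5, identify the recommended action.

Soy: 0.5·775 + 0.5·370 = 572.5
Oats: 0.5·650 + 0.5·15 = 332.5
Barley: 0.5·705 + 0.5·80 = 392.5
Highest Hurwicz score = 572.5 → Soy.

Soy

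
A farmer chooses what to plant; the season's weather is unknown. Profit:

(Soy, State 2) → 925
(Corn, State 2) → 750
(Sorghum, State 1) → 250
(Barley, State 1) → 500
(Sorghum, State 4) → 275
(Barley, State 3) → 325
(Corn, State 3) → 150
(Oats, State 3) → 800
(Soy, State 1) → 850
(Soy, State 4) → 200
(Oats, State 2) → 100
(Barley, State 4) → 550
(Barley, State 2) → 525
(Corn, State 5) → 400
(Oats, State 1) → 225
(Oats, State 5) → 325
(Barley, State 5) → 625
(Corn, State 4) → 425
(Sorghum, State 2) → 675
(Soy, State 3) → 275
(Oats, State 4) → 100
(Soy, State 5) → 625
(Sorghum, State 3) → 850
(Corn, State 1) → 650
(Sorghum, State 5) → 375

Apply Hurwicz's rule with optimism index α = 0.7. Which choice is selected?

Soy: 0.7·925 + 0.3·200 = 707.5
Corn: 0.7·750 + 0.3·150 = 570
Oats: 0.7·800 + 0.3·100 = 590
Barley: 0.7·625 + 0.3·325 = 535
Sorghum: 0.7·850 + 0.3·250 = 670
Highest Hurwicz score = 707.5 → Soy.

Soy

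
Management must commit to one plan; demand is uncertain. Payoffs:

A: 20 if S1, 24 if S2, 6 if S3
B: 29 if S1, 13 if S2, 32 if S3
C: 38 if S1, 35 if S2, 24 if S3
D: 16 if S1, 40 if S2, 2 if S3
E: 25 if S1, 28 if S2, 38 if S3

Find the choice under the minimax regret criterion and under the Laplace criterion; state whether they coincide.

minimax regret → E; laplace → C (disagree)

Column bests: S1=38, S2=40, S3=38.
A regrets: 18, 16, 32 → max 32
B regrets: 9, 27, 6 → max 27
C regrets: 0, 5, 14 → max 14
D regrets: 22, 0, 36 → max 36
E regrets: 13, 12, 0 → max 13
Smallest max regret = 13 → E.
Row averages: A=50/3, B=74/3, C=97/3, D=58/3, E=91/3
Highest average = 97/3 → C.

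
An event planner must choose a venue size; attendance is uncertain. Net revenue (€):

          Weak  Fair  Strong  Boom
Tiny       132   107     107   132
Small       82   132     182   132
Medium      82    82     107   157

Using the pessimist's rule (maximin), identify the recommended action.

Row minima: Tiny=107, Small=82, Medium=82
Best worst-case = 107 → Tiny.

Tiny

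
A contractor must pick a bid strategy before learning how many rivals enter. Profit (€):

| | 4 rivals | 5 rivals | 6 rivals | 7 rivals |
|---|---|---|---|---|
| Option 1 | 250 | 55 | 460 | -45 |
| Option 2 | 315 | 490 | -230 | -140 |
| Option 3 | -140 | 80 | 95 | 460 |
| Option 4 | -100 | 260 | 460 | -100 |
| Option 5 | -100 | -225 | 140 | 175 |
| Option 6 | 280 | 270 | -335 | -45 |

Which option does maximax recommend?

Row maxima: Option 1=460, Option 2=490, Option 3=460, Option 4=460, Option 5=175, Option 6=280
Best best-case = 490 → Option 2.

Option 2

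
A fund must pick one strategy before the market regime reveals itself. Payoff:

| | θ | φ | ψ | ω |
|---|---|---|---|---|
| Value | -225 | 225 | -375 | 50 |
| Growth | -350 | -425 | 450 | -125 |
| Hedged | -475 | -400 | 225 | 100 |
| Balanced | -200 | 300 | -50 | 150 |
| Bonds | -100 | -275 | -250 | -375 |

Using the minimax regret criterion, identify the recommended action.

Column bests: θ=-100, φ=300, ψ=450, ω=150.
Value regrets: 125, 75, 825, 100 → max 825
Growth regrets: 250, 725, 0, 275 → max 725
Hedged regrets: 375, 700, 225, 50 → max 700
Balanced regrets: 100, 0, 500, 0 → max 500
Bonds regrets: 0, 575, 700, 525 → max 700
Smallest max regret = 500 → Balanced.

Balanced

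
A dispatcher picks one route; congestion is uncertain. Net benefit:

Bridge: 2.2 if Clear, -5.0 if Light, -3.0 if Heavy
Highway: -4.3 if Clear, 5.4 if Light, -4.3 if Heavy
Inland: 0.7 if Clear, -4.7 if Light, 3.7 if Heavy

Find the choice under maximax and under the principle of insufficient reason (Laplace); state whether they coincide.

maximax → Highway; laplace → Inland (disagree)

Row maxima: Bridge=2.2, Highway=5.4, Inland=3.7
Best best-case = 5.4 → Highway.
Row averages: Bridge=-29/15, Highway=-16/15, Inland=-0.1
Highest average = -0.1 → Inland.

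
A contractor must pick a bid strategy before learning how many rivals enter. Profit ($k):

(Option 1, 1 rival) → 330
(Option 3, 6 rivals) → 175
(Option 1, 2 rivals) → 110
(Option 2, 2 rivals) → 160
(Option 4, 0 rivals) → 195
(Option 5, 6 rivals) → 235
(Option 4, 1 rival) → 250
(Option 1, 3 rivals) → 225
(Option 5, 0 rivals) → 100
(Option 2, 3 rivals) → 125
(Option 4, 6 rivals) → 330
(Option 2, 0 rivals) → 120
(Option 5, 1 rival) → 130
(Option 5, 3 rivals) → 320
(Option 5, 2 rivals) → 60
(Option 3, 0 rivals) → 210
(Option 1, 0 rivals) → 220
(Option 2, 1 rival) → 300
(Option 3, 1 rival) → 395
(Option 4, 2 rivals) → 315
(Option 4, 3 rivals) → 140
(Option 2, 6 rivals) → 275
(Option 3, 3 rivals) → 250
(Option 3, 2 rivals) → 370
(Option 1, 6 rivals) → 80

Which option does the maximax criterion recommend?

Option 3

Row maxima: Option 1=330, Option 2=300, Option 3=395, Option 4=330, Option 5=320
Best best-case = 395 → Option 3.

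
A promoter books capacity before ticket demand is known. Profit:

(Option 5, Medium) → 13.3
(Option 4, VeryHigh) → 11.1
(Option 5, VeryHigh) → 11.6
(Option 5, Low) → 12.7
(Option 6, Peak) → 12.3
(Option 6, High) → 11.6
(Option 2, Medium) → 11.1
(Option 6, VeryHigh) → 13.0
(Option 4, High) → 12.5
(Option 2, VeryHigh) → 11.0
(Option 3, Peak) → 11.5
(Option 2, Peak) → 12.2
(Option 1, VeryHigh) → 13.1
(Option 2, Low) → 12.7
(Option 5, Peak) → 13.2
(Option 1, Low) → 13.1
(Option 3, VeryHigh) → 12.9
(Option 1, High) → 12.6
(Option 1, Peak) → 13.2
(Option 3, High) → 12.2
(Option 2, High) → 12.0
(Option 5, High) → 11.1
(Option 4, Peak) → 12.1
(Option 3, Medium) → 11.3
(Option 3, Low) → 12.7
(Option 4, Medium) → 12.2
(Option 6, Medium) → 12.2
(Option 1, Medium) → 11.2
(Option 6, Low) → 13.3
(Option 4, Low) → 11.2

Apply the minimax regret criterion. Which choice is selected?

Column bests: Low=13.3, Medium=13.3, High=12.6, VeryHigh=13.1, Peak=13.2.
Option 1 regrets: 0.2, 2.1, 0.0, 0.0, 0.0 → max 2.1
Option 2 regrets: 0.6, 2.2, 0.6, 2.1, 1.0 → max 2.2
Option 3 regrets: 0.6, 2.0, 0.4, 0.2, 1.7 → max 2.0
Option 4 regrets: 2.1, 1.1, 0.1, 2.0, 1.1 → max 2.1
Option 5 regrets: 0.6, 0.0, 1.5, 1.5, 0.0 → max 1.5
Option 6 regrets: 0.0, 1.1, 1.0, 0.1, 0.9 → max 1.1
Smallest max regret = 1.1 → Option 6.

Option 6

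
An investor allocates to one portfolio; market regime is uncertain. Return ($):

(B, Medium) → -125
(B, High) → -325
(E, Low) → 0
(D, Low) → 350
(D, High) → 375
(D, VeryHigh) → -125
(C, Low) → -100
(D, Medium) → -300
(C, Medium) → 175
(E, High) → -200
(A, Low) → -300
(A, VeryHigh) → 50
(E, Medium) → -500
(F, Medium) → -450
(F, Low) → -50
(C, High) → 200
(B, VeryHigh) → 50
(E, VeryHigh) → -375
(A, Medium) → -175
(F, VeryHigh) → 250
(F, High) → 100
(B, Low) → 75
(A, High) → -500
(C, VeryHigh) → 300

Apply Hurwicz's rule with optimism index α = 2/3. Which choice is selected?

C

A: 2/3·50 + 1/3·(-500) = -400/3
B: 2/3·75 + 1/3·(-325) = -175/3
C: 2/3·300 + 1/3·(-100) = 500/3
D: 2/3·375 + 1/3·(-300) = 150
E: 2/3·0 + 1/3·(-500) = -500/3
F: 2/3·250 + 1/3·(-450) = 50/3
Highest Hurwicz score = 500/3 → C.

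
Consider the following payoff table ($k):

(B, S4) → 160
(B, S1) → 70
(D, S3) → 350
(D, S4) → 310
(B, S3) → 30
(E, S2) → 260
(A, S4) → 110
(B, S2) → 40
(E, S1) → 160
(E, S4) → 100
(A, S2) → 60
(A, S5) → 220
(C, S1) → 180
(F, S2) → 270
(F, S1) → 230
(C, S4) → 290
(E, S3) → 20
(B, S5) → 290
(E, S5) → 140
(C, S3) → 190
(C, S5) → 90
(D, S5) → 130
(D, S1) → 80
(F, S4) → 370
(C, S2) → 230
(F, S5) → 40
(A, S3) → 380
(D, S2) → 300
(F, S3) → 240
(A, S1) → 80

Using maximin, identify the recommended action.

C

Row minima: A=60, B=30, C=90, D=80, E=20, F=40
Best worst-case = 90 → C.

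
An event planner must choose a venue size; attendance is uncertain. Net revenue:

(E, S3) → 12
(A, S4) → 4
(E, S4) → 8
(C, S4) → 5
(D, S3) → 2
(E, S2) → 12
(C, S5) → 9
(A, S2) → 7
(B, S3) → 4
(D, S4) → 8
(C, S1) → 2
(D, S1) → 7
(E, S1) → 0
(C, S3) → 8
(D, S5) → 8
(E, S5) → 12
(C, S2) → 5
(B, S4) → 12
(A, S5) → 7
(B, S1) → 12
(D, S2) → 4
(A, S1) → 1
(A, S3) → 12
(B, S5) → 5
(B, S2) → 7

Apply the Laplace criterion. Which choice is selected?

E

Row averages: A=6.2, B=8, C=5.8, D=5.8, E=8.8
Highest average = 8.8 → E.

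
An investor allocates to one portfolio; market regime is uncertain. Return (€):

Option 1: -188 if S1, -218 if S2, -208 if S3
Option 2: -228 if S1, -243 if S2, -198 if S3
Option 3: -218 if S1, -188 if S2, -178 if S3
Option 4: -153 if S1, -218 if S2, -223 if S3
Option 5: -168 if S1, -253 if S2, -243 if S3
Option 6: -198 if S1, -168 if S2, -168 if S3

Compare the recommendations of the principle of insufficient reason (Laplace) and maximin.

laplace → Option 6; maximin → Option 6 (agree)

Row averages: Option 1=-614/3, Option 2=-223, Option 3=-584/3, Option 4=-198, Option 5=-664/3, Option 6=-178
Highest average = -178 → Option 6.
Row minima: Option 1=-218, Option 2=-243, Option 3=-218, Option 4=-223, Option 5=-253, Option 6=-198
Best worst-case = -198 → Option 6.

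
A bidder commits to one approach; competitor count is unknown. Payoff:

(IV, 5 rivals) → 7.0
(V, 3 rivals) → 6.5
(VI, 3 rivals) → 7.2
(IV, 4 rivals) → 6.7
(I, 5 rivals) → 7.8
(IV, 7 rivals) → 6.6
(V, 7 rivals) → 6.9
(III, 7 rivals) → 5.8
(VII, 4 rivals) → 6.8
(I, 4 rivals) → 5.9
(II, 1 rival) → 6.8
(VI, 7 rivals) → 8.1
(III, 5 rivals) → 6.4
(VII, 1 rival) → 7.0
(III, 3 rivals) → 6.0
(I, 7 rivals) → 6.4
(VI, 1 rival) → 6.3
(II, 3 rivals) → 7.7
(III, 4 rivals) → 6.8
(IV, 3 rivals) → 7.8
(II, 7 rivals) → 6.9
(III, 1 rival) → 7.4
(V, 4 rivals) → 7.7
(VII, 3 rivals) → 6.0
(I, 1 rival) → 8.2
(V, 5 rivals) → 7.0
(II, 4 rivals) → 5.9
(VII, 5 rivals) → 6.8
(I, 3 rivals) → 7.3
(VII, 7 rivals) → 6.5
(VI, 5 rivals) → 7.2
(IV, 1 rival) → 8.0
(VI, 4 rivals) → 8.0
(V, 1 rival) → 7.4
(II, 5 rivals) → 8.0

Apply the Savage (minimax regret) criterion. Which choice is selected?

V

Column bests: 1 rival=8.2, 3 rivals=7.8, 4 rivals=8.0, 5 rivals=8.0, 7 rivals=8.1.
I regrets: 0.0, 0.5, 2.1, 0.2, 1.7 → max 2.1
II regrets: 1.4, 0.1, 2.1, 0.0, 1.2 → max 2.1
III regrets: 0.8, 1.8, 1.2, 1.6, 2.3 → max 2.3
IV regrets: 0.2, 0.0, 1.3, 1.0, 1.5 → max 1.5
V regrets: 0.8, 1.3, 0.3, 1.0, 1.2 → max 1.3
VI regrets: 1.9, 0.6, 0.0, 0.8, 0.0 → max 1.9
VII regrets: 1.2, 1.8, 1.2, 1.2, 1.6 → max 1.8
Smallest max regret = 1.3 → V.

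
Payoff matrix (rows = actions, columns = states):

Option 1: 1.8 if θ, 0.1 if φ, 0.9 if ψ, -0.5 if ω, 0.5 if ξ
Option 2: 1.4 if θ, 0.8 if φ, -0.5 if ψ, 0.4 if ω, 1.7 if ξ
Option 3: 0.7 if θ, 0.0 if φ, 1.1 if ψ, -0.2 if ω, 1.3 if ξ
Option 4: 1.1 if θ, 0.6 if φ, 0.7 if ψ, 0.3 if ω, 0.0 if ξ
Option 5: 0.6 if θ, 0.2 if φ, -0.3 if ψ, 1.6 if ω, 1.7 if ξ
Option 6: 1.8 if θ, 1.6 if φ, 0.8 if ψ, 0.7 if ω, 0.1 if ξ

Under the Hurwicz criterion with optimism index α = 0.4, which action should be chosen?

Option 6

Option 1: 0.4·1.8 + 0.6·(-0.5) = 0.42
Option 2: 0.4·1.7 + 0.6·(-0.5) = 0.38
Option 3: 0.4·1.3 + 0.6·(-0.2) = 0.4
Option 4: 0.4·1.1 + 0.6·0.0 = 0.44
Option 5: 0.4·1.7 + 0.6·(-0.3) = 0.5
Option 6: 0.4·1.8 + 0.6·0.1 = 0.78
Highest Hurwicz score = 0.78 → Option 6.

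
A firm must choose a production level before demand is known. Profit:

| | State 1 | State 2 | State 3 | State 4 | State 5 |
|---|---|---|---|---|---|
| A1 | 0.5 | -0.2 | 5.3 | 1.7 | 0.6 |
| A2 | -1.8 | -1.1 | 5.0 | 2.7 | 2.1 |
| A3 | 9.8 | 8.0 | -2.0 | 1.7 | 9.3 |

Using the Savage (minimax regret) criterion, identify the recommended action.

Column bests: State 1=9.8, State 2=8.0, State 3=5.3, State 4=2.7, State 5=9.3.
A1 regrets: 9.3, 8.2, 0.0, 1.0, 8.7 → max 9.3
A2 regrets: 11.6, 9.1, 0.3, 0.0, 7.2 → max 11.6
A3 regrets: 0.0, 0.0, 7.3, 1.0, 0.0 → max 7.3
Smallest max regret = 7.3 → A3.

A3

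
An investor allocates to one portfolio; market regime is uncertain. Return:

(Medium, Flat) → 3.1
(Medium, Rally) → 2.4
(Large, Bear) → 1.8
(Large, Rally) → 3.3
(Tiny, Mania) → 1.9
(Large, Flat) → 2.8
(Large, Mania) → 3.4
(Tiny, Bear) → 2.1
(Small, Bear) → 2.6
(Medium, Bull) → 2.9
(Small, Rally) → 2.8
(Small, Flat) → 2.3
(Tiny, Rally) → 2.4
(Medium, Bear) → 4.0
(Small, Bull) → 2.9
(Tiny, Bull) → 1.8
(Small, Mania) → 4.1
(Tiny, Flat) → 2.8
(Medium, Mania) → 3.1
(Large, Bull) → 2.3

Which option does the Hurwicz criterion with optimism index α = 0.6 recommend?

Tiny: 0.6·2.8 + 0.4·1.8 = 2.4
Small: 0.6·4.1 + 0.4·2.3 = 3.38
Medium: 0.6·4.0 + 0.4·2.4 = 3.36
Large: 0.6·3.4 + 0.4·1.8 = 2.76
Highest Hurwicz score = 3.38 → Small.

Small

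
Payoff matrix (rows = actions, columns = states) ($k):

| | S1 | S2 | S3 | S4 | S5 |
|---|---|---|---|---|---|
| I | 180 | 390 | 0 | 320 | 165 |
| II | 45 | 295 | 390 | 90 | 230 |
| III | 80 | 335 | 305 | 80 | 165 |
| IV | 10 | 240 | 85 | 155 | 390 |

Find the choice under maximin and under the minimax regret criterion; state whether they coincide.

maximin → III; minimax regret → II (disagree)

Row minima: I=0, II=45, III=80, IV=10
Best worst-case = 80 → III.
Column bests: S1=180, S2=390, S3=390, S4=320, S5=390.
I regrets: 0, 0, 390, 0, 225 → max 390
II regrets: 135, 95, 0, 230, 160 → max 230
III regrets: 100, 55, 85, 240, 225 → max 240
IV regrets: 170, 150, 305, 165, 0 → max 305
Smallest max regret = 230 → II.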